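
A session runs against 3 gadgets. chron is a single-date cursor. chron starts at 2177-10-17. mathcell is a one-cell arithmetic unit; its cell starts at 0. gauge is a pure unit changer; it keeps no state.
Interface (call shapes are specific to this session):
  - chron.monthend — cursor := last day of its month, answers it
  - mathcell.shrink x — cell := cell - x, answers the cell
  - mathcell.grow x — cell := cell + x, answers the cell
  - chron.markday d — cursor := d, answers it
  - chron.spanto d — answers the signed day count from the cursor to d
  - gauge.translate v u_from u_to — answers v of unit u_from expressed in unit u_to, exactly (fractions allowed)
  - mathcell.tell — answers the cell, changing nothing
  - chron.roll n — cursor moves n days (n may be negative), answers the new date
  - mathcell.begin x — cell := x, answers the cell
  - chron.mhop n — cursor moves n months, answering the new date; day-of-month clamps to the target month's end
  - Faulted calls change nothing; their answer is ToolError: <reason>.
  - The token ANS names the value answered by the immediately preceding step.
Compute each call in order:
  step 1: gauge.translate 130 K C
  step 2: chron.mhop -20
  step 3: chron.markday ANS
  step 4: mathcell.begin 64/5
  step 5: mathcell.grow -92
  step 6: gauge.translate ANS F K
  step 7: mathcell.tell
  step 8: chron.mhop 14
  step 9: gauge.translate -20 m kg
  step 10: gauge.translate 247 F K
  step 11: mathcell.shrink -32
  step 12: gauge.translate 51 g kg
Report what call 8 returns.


Answer: 2177-04-17

Derivation:
Invoking gauge.translate with v=130, u_from=K, u_to=C, → -2863/20.
Then chron.mhop with n=-20, which returns 2176-02-17.
I run chron.markday with d=ANS, and see 2176-02-17.
I use mathcell.begin with x=64/5, yielding 64/5.
I try mathcell.grow with x=-92, which returns -396/5.
I try gauge.translate with v=ANS, u_from=F, u_to=K, — result: 38047/180.
Invoking mathcell.tell, yielding -396/5.
Now I run chron.mhop with n=14, giving 2177-04-17.
I run gauge.translate with v=-20, u_from=m, u_to=kg, → ToolError: incompatible units.
Using gauge.translate with v=247, u_from=F, u_to=K, — result: 70667/180.
Using mathcell.shrink with x=-32, and see -236/5.
I run gauge.translate with v=51, u_from=g, u_to=kg, giving 51/1000.


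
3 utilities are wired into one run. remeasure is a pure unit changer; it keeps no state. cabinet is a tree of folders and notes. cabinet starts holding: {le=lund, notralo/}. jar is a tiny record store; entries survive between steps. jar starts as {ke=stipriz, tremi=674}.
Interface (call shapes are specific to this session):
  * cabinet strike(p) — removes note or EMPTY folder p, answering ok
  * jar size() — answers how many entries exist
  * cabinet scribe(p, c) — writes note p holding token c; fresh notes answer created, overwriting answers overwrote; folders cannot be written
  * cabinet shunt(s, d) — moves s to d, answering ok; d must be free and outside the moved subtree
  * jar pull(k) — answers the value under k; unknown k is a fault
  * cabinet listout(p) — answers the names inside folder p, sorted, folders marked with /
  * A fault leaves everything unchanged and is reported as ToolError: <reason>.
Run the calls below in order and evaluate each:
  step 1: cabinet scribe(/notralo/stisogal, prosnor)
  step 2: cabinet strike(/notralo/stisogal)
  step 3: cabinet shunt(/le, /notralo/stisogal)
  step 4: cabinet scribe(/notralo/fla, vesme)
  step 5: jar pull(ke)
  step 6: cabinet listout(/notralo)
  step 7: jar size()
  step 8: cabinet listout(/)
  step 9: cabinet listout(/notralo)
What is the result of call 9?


Answer: [fla, stisogal]

Derivation:
;; 1. cabinet scribe(p='/notralo/stisogal', c='prosnor') == created
;; 2. cabinet strike(p='/notralo/stisogal') == ok
;; 3. cabinet shunt(s='/le', d='/notralo/stisogal') == ok
;; 4. cabinet scribe(p='/notralo/fla', c='vesme') == created
;; 5. jar pull(k='ke') == stipriz
;; 6. cabinet listout(p='/notralo') == [fla, stisogal]
;; 7. jar size() == 2
;; 8. cabinet listout(p='/') == [notralo/]
;; 9. cabinet listout(p='/notralo') == [fla, stisogal]


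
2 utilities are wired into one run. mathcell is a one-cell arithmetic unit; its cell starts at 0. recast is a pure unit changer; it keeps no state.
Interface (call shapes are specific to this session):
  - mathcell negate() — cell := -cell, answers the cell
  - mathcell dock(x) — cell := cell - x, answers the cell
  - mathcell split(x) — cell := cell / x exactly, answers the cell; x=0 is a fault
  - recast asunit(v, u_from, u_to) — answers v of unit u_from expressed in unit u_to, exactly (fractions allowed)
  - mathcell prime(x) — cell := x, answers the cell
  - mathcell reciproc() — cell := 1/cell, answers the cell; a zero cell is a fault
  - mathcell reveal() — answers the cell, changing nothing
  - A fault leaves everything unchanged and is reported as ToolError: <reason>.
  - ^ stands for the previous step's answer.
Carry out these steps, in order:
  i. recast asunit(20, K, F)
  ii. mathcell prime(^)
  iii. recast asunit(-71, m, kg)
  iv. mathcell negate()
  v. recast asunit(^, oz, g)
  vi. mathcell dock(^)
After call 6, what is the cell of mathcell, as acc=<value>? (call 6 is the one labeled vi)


Answer: acc=-1853947593979/160000000

Derivation:
[in] recast asunit v=20 u_from=K u_to=F
= -42367/100
[in] mathcell prime x=^
= -42367/100
[in] recast asunit v=-71 u_from=m u_to=kg
= ToolError: incompatible units
[in] mathcell negate
= 42367/100
[in] recast asunit v=^ u_from=oz u_to=g
= 1921734793979/160000000
[in] mathcell dock x=^
= -1853947593979/160000000


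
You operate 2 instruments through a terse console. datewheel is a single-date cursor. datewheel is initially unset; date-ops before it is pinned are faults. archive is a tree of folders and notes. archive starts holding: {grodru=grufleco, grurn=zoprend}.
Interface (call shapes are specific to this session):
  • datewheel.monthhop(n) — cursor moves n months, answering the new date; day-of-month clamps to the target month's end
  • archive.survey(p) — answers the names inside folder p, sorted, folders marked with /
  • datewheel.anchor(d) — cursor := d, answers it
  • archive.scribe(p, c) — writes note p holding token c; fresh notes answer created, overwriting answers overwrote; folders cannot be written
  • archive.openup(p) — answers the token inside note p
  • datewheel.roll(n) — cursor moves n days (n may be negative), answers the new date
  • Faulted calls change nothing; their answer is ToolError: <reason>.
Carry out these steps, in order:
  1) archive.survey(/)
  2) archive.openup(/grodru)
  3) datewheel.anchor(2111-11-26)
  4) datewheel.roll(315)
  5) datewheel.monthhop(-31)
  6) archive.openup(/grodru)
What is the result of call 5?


Answer: 2110-03-06

Derivation:
CALL archive.survey[p: /]
RET  [grodru, grurn]
CALL archive.openup[p: /grodru]
RET  grufleco
CALL datewheel.anchor[d: 2111-11-26]
RET  2111-11-26
CALL datewheel.roll[n: 315]
RET  2112-10-06
CALL datewheel.monthhop[n: -31]
RET  2110-03-06
CALL archive.openup[p: /grodru]
RET  grufleco


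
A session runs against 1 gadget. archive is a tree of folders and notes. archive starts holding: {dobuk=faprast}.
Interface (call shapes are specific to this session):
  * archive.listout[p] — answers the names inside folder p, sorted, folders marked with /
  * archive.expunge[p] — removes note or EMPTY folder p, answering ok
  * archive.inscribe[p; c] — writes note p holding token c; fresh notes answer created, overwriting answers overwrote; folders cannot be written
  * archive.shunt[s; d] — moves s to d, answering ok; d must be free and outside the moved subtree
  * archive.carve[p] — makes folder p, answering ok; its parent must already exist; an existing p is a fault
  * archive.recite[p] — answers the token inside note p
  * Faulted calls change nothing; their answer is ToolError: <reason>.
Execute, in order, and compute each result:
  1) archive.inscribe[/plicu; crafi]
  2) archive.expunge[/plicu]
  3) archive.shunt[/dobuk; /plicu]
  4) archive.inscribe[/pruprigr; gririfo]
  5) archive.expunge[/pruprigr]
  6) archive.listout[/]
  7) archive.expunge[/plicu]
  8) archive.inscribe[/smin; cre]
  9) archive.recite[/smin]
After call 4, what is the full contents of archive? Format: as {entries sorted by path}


>>> archive.inscribe p='/plicu' c='crafi'
[out] created
>>> archive.expunge p='/plicu'
[out] ok
>>> archive.shunt s='/dobuk' d='/plicu'
[out] ok
>>> archive.inscribe p='/pruprigr' c='gririfo'
[out] created
>>> archive.expunge p='/pruprigr'
[out] ok
>>> archive.listout p='/'
[out] [plicu]
>>> archive.expunge p='/plicu'
[out] ok
>>> archive.inscribe p='/smin' c='cre'
[out] created
>>> archive.recite p='/smin'
[out] cre

Answer: {plicu=faprast, pruprigr=gririfo}


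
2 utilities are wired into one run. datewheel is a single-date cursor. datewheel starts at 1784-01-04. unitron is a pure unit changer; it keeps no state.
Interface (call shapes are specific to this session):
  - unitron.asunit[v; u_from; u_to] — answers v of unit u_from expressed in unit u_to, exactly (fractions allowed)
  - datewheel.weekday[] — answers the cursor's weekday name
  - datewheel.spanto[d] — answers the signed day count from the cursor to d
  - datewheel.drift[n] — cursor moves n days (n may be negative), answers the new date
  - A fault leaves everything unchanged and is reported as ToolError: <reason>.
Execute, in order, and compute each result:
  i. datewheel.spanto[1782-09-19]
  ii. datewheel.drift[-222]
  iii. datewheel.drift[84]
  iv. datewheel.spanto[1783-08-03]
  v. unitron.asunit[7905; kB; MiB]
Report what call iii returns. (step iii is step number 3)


Answer: 1783-08-19

Derivation:
;; datewheel.spanto(d=1782-09-19) == -472
;; datewheel.drift(n=-222) == 1783-05-27
;; datewheel.drift(n=84) == 1783-08-19
;; datewheel.spanto(d=1783-08-03) == -16
;; unitron.asunit(v=7905, u_from=kB, u_to=MiB) == 988125/131072


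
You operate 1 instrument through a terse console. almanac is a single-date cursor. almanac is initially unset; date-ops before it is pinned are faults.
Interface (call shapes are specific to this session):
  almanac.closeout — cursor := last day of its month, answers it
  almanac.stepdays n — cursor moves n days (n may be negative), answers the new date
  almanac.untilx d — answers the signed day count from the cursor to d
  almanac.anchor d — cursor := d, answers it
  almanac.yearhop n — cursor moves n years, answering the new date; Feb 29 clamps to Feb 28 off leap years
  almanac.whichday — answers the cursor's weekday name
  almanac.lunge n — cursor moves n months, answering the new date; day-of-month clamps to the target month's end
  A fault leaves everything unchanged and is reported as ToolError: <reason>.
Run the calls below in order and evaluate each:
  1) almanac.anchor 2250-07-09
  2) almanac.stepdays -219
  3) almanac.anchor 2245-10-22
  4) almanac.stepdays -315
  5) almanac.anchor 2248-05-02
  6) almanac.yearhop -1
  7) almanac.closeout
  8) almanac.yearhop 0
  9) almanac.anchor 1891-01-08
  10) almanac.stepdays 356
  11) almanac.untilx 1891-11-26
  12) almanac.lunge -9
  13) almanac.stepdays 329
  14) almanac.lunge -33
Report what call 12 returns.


Answer: 1891-03-30

Derivation:
Act: almanac.anchor[d='2250-07-09']
Obs: 2250-07-09
Act: almanac.stepdays[n='-219']
Obs: 2249-12-02
Act: almanac.anchor[d='2245-10-22']
Obs: 2245-10-22
Act: almanac.stepdays[n='-315']
Obs: 2244-12-11
Act: almanac.anchor[d='2248-05-02']
Obs: 2248-05-02
Act: almanac.yearhop[n='-1']
Obs: 2247-05-02
Act: almanac.closeout[]
Obs: 2247-05-31
Act: almanac.yearhop[n='0']
Obs: 2247-05-31
Act: almanac.anchor[d='1891-01-08']
Obs: 1891-01-08
Act: almanac.stepdays[n='356']
Obs: 1891-12-30
Act: almanac.untilx[d='1891-11-26']
Obs: -34
Act: almanac.lunge[n='-9']
Obs: 1891-03-30
Act: almanac.stepdays[n='329']
Obs: 1892-02-22
Act: almanac.lunge[n='-33']
Obs: 1889-05-22


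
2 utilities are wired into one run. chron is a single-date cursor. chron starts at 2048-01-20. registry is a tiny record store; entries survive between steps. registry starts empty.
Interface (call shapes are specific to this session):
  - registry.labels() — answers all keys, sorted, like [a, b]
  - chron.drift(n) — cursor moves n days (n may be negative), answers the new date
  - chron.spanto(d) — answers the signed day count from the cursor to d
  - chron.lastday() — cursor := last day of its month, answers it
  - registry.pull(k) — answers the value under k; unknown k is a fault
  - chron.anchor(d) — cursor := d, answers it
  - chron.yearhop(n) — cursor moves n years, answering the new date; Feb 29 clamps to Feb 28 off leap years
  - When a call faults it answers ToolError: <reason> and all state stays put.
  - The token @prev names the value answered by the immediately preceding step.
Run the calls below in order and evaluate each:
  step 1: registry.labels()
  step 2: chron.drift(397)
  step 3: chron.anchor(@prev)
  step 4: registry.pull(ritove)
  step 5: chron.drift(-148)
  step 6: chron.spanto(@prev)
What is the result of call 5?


Do: registry.labels[]
See: []
Do: chron.drift[n→397]
See: 2049-02-20
Do: chron.anchor[d→@prev]
See: 2049-02-20
Do: registry.pull[k→ritove]
See: ToolError: no such key ritove
Do: chron.drift[n→-148]
See: 2048-09-25
Do: chron.spanto[d→@prev]
See: 0

Answer: 2048-09-25


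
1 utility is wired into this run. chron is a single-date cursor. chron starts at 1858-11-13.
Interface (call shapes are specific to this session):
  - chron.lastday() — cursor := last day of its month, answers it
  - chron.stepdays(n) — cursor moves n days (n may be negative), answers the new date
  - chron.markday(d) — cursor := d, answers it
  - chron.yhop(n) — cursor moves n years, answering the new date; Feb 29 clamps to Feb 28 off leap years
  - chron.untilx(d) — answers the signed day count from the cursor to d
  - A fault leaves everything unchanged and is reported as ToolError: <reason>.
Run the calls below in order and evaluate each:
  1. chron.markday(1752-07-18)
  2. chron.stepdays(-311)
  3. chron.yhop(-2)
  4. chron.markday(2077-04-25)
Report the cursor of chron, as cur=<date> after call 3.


·→ chron.markday(d='1752-07-18')
·← 1752-07-18
·→ chron.stepdays(n='-311')
·← 1751-09-11
·→ chron.yhop(n='-2')
·← 1749-09-11
·→ chron.markday(d='2077-04-25')
·← 2077-04-25

Answer: cur=1749-09-11


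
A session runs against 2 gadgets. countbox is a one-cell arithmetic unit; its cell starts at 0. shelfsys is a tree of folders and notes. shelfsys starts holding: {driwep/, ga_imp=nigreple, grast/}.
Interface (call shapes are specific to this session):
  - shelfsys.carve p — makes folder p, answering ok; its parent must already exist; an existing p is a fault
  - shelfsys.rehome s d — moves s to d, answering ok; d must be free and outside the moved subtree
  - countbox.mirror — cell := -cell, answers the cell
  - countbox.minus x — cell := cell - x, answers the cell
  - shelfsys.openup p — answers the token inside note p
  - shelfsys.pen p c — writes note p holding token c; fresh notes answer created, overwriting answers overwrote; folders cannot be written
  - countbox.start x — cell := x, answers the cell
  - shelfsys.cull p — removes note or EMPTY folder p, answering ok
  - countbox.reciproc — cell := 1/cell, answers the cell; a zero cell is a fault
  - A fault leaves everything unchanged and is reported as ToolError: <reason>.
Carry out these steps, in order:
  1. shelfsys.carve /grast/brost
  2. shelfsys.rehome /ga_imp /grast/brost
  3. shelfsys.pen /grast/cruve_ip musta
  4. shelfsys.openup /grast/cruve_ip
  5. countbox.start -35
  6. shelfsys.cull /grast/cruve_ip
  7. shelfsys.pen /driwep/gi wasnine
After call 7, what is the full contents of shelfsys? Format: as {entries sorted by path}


[in] carve p→/grast/brost
= ok
[in] rehome s→/ga_imp d→/grast/brost
= ToolError: exists
[in] pen p→/grast/cruve_ip c→musta
= created
[in] openup p→/grast/cruve_ip
= musta
[in] start x→-35
= -35
[in] cull p→/grast/cruve_ip
= ok
[in] pen p→/driwep/gi c→wasnine
= created

Answer: {driwep/, driwep/gi=wasnine, ga_imp=nigreple, grast/, grast/brost/}


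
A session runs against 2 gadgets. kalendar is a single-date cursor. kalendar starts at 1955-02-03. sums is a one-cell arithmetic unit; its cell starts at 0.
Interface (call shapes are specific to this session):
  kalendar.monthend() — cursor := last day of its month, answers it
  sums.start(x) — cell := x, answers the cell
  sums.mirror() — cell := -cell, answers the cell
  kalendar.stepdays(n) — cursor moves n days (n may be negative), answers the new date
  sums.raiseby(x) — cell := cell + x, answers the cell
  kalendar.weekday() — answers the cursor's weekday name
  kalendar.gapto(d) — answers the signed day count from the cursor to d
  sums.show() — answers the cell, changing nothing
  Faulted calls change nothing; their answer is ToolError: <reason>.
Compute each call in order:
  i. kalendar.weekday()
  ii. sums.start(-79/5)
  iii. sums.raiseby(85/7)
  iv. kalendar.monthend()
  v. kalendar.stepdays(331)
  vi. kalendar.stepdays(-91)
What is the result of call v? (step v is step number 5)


→ kalendar.weekday()
← Thursday
→ sums.start(x: -79/5)
← -79/5
→ sums.raiseby(x: 85/7)
← -128/35
→ kalendar.monthend()
← 1955-02-28
→ kalendar.stepdays(n: 331)
← 1956-01-25
→ kalendar.stepdays(n: -91)
← 1955-10-26

Answer: 1956-01-25


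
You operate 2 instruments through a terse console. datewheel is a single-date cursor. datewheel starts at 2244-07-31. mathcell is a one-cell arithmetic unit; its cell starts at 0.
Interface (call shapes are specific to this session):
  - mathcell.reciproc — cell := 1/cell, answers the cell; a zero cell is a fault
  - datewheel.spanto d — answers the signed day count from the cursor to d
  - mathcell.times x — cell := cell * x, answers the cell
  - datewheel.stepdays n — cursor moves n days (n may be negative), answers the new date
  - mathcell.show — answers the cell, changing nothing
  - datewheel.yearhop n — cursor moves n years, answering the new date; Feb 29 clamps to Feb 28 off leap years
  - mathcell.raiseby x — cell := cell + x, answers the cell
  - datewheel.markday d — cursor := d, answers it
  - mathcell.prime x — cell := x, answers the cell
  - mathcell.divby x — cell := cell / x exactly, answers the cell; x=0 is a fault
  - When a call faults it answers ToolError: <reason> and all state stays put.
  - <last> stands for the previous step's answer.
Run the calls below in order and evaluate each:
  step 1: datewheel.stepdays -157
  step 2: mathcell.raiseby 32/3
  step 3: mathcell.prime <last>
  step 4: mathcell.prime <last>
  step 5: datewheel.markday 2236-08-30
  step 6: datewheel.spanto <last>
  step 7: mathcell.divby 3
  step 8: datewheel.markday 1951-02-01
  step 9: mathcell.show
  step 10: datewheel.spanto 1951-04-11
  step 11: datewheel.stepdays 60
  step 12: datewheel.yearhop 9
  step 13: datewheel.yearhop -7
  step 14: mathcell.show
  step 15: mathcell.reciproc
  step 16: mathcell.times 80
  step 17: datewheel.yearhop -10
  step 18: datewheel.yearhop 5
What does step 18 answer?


Answer: 1948-04-02

Derivation:
$ stepdays -157
  2244-02-25
$ raiseby 32/3
  32/3
$ prime <last>
  32/3
$ prime <last>
  32/3
$ markday 2236-08-30
  2236-08-30
$ spanto <last>
  0
$ divby 3
  32/9
$ markday 1951-02-01
  1951-02-01
$ show
  32/9
$ spanto 1951-04-11
  69
$ stepdays 60
  1951-04-02
$ yearhop 9
  1960-04-02
$ yearhop -7
  1953-04-02
$ show
  32/9
$ reciproc
  9/32
$ times 80
  45/2
$ yearhop -10
  1943-04-02
$ yearhop 5
  1948-04-02


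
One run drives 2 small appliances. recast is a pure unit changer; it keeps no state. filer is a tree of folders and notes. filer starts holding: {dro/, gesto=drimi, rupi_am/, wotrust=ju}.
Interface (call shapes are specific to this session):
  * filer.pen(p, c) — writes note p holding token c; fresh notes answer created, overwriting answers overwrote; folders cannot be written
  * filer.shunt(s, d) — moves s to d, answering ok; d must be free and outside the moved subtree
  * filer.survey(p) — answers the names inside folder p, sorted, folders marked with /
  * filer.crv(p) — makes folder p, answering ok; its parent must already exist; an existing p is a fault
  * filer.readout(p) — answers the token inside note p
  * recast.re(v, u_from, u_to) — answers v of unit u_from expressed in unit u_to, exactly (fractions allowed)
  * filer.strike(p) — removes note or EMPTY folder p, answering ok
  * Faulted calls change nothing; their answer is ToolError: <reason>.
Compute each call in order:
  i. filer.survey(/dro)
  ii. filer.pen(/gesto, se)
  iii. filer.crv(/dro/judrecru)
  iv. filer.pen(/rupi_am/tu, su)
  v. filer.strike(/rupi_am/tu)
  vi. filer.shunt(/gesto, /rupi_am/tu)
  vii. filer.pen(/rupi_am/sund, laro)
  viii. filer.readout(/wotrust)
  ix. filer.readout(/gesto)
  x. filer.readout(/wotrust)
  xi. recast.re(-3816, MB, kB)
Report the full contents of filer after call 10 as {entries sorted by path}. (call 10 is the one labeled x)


CALL filer.survey[p=/dro]
RET  []
CALL filer.pen[p=/gesto; c=se]
RET  overwrote
CALL filer.crv[p=/dro/judrecru]
RET  ok
CALL filer.pen[p=/rupi_am/tu; c=su]
RET  created
CALL filer.strike[p=/rupi_am/tu]
RET  ok
CALL filer.shunt[s=/gesto; d=/rupi_am/tu]
RET  ok
CALL filer.pen[p=/rupi_am/sund; c=laro]
RET  created
CALL filer.readout[p=/wotrust]
RET  ju
CALL filer.readout[p=/gesto]
RET  ToolError: not found
CALL filer.readout[p=/wotrust]
RET  ju
CALL recast.re[v=-3816; u_from=MB; u_to=kB]
RET  -3816000

Answer: {dro/, dro/judrecru/, rupi_am/, rupi_am/sund=laro, rupi_am/tu=se, wotrust=ju}


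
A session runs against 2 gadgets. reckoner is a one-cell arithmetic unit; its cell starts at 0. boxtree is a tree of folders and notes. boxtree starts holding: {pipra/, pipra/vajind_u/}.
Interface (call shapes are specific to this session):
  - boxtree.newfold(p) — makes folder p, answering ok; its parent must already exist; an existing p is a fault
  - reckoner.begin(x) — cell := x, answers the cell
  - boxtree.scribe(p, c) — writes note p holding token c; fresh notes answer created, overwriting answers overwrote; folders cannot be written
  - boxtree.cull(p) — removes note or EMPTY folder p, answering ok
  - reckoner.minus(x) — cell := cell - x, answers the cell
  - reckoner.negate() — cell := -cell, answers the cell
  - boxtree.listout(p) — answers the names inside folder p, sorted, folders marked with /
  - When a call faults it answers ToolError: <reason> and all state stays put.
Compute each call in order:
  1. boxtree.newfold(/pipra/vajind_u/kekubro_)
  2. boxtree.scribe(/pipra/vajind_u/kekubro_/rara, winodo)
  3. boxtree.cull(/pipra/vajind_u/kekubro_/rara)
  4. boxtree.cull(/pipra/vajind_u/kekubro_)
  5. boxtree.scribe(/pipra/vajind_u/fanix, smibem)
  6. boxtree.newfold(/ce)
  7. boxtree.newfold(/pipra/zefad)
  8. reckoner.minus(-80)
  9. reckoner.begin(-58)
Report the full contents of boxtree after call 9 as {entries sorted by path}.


Answer: {ce/, pipra/, pipra/vajind_u/, pipra/vajind_u/fanix=smibem, pipra/zefad/}

Derivation:
-> boxtree.newfold(p='/pipra/vajind_u/kekubro_')
<- ok
-> boxtree.scribe(p='/pipra/vajind_u/kekubro_/rara', c='winodo')
<- created
-> boxtree.cull(p='/pipra/vajind_u/kekubro_/rara')
<- ok
-> boxtree.cull(p='/pipra/vajind_u/kekubro_')
<- ok
-> boxtree.scribe(p='/pipra/vajind_u/fanix', c='smibem')
<- created
-> boxtree.newfold(p='/ce')
<- ok
-> boxtree.newfold(p='/pipra/zefad')
<- ok
-> reckoner.minus(x='-80')
<- 80
-> reckoner.begin(x='-58')
<- -58


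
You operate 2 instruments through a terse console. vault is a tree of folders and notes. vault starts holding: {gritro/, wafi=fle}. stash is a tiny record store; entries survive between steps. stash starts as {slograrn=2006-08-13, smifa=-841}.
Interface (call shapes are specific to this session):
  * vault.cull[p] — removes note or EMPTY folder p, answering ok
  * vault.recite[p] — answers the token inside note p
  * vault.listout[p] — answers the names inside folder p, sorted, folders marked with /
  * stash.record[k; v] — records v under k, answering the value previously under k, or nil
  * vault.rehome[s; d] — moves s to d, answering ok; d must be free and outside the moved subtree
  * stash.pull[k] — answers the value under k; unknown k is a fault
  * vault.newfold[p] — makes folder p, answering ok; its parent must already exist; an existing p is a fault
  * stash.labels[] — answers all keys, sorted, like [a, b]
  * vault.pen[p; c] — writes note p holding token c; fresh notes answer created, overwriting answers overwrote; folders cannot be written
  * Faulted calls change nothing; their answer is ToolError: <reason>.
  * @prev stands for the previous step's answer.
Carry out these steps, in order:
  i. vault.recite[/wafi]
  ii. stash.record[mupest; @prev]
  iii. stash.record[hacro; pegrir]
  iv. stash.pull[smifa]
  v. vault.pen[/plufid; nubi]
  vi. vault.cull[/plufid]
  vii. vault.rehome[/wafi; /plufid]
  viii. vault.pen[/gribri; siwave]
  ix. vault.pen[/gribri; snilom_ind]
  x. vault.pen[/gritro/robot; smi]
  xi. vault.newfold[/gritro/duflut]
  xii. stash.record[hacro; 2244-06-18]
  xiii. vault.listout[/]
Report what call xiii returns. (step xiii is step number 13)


CALL vault.recite[p: /wafi]
RET  fle
CALL stash.record[k: mupest; v: @prev]
RET  nil
CALL stash.record[k: hacro; v: pegrir]
RET  nil
CALL stash.pull[k: smifa]
RET  -841
CALL vault.pen[p: /plufid; c: nubi]
RET  created
CALL vault.cull[p: /plufid]
RET  ok
CALL vault.rehome[s: /wafi; d: /plufid]
RET  ok
CALL vault.pen[p: /gribri; c: siwave]
RET  created
CALL vault.pen[p: /gribri; c: snilom_ind]
RET  overwrote
CALL vault.pen[p: /gritro/robot; c: smi]
RET  created
CALL vault.newfold[p: /gritro/duflut]
RET  ok
CALL stash.record[k: hacro; v: 2244-06-18]
RET  pegrir
CALL vault.listout[p: /]
RET  [gribri, gritro/, plufid]

Answer: [gribri, gritro/, plufid]


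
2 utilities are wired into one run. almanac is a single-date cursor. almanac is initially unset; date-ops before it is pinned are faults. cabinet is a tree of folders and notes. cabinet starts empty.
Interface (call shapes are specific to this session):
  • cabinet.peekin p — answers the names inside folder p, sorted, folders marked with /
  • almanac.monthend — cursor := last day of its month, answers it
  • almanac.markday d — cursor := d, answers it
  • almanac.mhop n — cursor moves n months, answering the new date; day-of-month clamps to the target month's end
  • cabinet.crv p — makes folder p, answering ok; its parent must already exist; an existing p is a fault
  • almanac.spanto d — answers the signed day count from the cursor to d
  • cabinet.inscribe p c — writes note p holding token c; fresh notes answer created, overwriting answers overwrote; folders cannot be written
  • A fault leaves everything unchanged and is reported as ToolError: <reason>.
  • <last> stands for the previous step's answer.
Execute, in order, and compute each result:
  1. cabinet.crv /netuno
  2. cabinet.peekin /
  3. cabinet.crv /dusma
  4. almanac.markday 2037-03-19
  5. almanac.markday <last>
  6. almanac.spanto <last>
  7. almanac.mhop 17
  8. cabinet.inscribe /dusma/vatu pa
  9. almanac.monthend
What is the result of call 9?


% cabinet.crv p: /netuno
= ok
% cabinet.peekin p: /
= [netuno/]
% cabinet.crv p: /dusma
= ok
% almanac.markday d: 2037-03-19
= 2037-03-19
% almanac.markday d: <last>
= 2037-03-19
% almanac.spanto d: <last>
= 0
% almanac.mhop n: 17
= 2038-08-19
% cabinet.inscribe p: /dusma/vatu c: pa
= created
% almanac.monthend
= 2038-08-31

Answer: 2038-08-31


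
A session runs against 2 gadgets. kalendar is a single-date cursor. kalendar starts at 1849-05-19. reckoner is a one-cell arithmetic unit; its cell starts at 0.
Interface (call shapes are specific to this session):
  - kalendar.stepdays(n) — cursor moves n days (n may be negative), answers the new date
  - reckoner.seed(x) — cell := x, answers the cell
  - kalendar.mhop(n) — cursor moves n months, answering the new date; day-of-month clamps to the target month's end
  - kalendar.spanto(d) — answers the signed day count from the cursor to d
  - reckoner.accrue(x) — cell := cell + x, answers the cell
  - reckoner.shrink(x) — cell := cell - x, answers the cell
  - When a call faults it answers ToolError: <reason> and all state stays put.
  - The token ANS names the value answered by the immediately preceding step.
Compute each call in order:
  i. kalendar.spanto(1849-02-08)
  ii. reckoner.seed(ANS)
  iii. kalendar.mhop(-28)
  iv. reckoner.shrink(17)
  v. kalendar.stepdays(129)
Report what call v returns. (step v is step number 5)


Answer: 1847-05-28

Derivation:
CALL spanto[1849-02-08]
RET  -100
CALL seed[ANS]
RET  -100
CALL mhop[-28]
RET  1847-01-19
CALL shrink[17]
RET  -117
CALL stepdays[129]
RET  1847-05-28


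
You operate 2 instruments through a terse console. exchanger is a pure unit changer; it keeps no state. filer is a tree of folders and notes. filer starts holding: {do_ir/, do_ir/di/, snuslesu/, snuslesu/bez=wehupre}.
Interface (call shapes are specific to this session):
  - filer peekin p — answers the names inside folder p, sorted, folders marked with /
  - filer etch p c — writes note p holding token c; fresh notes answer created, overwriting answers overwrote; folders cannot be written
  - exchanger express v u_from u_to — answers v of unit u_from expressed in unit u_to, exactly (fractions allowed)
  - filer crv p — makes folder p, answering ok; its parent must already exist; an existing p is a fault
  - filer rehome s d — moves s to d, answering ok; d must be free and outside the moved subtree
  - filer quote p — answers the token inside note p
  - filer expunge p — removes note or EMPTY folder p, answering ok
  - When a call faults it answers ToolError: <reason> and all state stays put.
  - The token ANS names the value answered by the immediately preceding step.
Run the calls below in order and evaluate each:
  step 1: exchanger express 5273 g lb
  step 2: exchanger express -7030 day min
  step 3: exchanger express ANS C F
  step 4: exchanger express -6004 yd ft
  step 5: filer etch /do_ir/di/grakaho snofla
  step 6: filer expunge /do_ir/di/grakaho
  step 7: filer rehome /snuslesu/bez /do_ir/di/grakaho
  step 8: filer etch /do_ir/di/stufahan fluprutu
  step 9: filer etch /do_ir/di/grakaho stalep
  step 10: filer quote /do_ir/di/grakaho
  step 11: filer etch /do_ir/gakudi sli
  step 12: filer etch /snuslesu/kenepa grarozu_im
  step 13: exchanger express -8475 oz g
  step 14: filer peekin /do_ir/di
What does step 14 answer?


> exchanger express v='5273' u_from='g' u_to='lb'
[out] 527300000/45359237
> exchanger express v='-7030' u_from='day' u_to='min'
[out] -10123200
> exchanger express v='ANS' u_from='C' u_to='F'
[out] -18221728
> exchanger express v='-6004' u_from='yd' u_to='ft'
[out] -18012
> filer etch p='/do_ir/di/grakaho' c='snofla'
[out] created
> filer expunge p='/do_ir/di/grakaho'
[out] ok
> filer rehome s='/snuslesu/bez' d='/do_ir/di/grakaho'
[out] ok
> filer etch p='/do_ir/di/stufahan' c='fluprutu'
[out] created
> filer etch p='/do_ir/di/grakaho' c='stalep'
[out] overwrote
> filer quote p='/do_ir/di/grakaho'
[out] stalep
> filer etch p='/do_ir/gakudi' c='sli'
[out] created
> filer etch p='/snuslesu/kenepa' c='grarozu_im'
[out] created
> exchanger express v='-8475' u_from='oz' u_to='g'
[out] -15376781343/64000
> filer peekin p='/do_ir/di'
[out] [grakaho, stufahan]

Answer: [grakaho, stufahan]


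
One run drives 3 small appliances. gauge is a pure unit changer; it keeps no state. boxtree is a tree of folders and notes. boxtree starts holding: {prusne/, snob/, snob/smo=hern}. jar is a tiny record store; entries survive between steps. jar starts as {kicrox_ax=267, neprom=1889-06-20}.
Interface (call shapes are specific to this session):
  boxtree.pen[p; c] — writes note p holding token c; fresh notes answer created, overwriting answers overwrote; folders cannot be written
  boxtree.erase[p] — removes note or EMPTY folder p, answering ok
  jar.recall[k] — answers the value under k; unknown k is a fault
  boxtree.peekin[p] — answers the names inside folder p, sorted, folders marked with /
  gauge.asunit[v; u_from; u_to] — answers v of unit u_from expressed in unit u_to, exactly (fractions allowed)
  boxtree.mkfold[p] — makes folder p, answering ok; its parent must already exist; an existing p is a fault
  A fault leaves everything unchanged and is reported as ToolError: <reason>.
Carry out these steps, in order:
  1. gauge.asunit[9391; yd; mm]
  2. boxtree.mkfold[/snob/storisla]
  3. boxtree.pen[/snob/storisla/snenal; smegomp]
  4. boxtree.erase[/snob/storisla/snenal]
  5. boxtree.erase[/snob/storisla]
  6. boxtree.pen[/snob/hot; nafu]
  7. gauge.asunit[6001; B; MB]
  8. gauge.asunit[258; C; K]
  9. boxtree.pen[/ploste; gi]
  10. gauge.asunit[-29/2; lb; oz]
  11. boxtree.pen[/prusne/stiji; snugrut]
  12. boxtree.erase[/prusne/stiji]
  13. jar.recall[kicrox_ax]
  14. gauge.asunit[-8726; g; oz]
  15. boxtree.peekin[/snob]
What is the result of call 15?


-- 1. gauge.asunit(v→9391, u_from→yd, u_to→mm) : 42935652/5
-- 2. boxtree.mkfold(p→/snob/storisla) : ok
-- 3. boxtree.pen(p→/snob/storisla/snenal, c→smegomp) : created
-- 4. boxtree.erase(p→/snob/storisla/snenal) : ok
-- 5. boxtree.erase(p→/snob/storisla) : ok
-- 6. boxtree.pen(p→/snob/hot, c→nafu) : created
-- 7. gauge.asunit(v→6001, u_from→B, u_to→MB) : 6001/1000000
-- 8. gauge.asunit(v→258, u_from→C, u_to→K) : 10623/20
-- 9. boxtree.pen(p→/ploste, c→gi) : created
-- 10. gauge.asunit(v→-29/2, u_from→lb, u_to→oz) : -232
-- 11. boxtree.pen(p→/prusne/stiji, c→snugrut) : created
-- 12. boxtree.erase(p→/prusne/stiji) : ok
-- 13. jar.recall(k→kicrox_ax) : 267
-- 14. gauge.asunit(v→-8726, u_from→g, u_to→oz) : -13961600000/45359237
-- 15. boxtree.peekin(p→/snob) : [hot, smo]

Answer: [hot, smo]


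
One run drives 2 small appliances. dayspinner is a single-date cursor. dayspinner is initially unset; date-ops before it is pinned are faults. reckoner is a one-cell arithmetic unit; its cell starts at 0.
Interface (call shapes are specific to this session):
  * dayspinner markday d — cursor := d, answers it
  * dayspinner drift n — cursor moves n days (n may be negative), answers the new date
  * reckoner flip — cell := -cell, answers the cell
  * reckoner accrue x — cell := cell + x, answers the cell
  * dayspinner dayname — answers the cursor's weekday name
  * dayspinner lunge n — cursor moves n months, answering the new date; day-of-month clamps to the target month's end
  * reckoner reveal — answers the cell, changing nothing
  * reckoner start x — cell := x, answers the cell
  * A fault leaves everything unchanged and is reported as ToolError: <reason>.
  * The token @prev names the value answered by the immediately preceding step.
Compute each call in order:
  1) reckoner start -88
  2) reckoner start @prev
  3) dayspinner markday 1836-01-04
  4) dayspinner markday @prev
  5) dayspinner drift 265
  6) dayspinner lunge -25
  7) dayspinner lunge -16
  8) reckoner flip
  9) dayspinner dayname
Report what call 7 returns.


Answer: 1833-04-25

Derivation:
Act: reckoner start[-88]
Obs: -88
Act: reckoner start[@prev]
Obs: -88
Act: dayspinner markday[1836-01-04]
Obs: 1836-01-04
Act: dayspinner markday[@prev]
Obs: 1836-01-04
Act: dayspinner drift[265]
Obs: 1836-09-25
Act: dayspinner lunge[-25]
Obs: 1834-08-25
Act: dayspinner lunge[-16]
Obs: 1833-04-25
Act: reckoner flip[]
Obs: 88
Act: dayspinner dayname[]
Obs: Thursday


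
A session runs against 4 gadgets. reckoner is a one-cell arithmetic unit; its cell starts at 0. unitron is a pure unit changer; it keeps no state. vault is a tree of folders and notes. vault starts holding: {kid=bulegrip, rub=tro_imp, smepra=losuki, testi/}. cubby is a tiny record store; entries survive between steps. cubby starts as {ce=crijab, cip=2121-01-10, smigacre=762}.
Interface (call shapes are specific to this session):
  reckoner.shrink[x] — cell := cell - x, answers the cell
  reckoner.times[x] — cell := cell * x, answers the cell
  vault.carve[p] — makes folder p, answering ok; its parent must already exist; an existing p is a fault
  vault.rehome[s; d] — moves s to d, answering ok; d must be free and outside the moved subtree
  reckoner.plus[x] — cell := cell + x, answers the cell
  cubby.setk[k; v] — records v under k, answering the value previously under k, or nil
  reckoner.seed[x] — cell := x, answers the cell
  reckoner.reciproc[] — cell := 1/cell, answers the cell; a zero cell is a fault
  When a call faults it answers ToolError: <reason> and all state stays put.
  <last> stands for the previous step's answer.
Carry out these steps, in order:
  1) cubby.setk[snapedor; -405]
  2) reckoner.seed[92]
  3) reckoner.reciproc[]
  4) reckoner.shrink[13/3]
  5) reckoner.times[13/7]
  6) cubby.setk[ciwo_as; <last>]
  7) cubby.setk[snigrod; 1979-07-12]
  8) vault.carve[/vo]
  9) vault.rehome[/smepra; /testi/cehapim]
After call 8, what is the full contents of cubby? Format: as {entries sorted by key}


[in] setk snapedor -405
:: nil
[in] seed 92
:: 92
[in] reciproc
:: 1/92
[in] shrink 13/3
:: -1193/276
[in] times 13/7
:: -15509/1932
[in] setk ciwo_as <last>
:: nil
[in] setk snigrod 1979-07-12
:: nil
[in] carve /vo
:: ok
[in] rehome /smepra /testi/cehapim
:: ok

Answer: {ce=crijab, cip=2121-01-10, ciwo_as=-15509/1932, smigacre=762, snapedor=-405, snigrod=1979-07-12}


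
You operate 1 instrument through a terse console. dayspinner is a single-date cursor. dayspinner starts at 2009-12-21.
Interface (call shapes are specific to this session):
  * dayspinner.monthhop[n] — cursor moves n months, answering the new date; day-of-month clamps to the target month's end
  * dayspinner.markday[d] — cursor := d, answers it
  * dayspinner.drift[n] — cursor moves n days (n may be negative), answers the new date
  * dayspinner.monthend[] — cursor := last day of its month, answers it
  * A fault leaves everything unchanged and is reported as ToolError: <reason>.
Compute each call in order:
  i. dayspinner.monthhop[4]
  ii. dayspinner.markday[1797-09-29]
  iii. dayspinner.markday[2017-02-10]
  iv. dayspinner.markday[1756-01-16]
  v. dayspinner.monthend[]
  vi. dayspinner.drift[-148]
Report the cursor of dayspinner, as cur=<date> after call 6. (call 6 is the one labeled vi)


Answer: cur=1755-09-05

Derivation:
# 1. dayspinner.monthhop(n=4) => 2010-04-21
# 2. dayspinner.markday(d=1797-09-29) => 1797-09-29
# 3. dayspinner.markday(d=2017-02-10) => 2017-02-10
# 4. dayspinner.markday(d=1756-01-16) => 1756-01-16
# 5. dayspinner.monthend() => 1756-01-31
# 6. dayspinner.drift(n=-148) => 1755-09-05


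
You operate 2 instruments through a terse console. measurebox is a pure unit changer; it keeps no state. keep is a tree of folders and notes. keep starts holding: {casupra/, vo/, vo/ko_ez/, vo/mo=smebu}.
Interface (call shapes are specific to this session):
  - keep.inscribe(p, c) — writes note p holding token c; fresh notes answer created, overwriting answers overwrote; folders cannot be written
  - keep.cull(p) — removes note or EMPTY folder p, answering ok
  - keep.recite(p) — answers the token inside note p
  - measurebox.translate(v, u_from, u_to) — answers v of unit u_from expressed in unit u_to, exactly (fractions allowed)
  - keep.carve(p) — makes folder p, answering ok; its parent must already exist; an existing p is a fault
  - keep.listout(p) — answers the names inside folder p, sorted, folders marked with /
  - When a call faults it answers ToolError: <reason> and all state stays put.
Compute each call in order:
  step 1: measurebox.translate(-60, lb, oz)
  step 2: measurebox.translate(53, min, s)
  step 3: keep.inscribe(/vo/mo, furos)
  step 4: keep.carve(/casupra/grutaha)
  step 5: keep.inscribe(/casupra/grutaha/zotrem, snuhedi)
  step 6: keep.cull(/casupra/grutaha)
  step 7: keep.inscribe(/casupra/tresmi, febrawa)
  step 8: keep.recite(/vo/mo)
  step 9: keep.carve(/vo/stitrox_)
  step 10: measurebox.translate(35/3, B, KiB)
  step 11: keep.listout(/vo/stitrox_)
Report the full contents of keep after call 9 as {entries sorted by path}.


>> translate(v: -60, u_from: lb, u_to: oz)
<< -960
>> translate(v: 53, u_from: min, u_to: s)
<< 3180
>> inscribe(p: /vo/mo, c: furos)
<< overwrote
>> carve(p: /casupra/grutaha)
<< ok
>> inscribe(p: /casupra/grutaha/zotrem, c: snuhedi)
<< created
>> cull(p: /casupra/grutaha)
<< ToolError: not empty
>> inscribe(p: /casupra/tresmi, c: febrawa)
<< created
>> recite(p: /vo/mo)
<< furos
>> carve(p: /vo/stitrox_)
<< ok
>> translate(v: 35/3, u_from: B, u_to: KiB)
<< 35/3072
>> listout(p: /vo/stitrox_)
<< []

Answer: {casupra/, casupra/grutaha/, casupra/grutaha/zotrem=snuhedi, casupra/tresmi=febrawa, vo/, vo/ko_ez/, vo/mo=furos, vo/stitrox_/}
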